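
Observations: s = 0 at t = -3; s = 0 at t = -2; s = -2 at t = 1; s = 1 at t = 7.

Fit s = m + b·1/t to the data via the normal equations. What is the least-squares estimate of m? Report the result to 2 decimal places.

Compute the Gram sums: Σ1 = 4, Σ1/t = 13/42, Σ1/t·1/t = 2437/1764.
Moment sums: Σs = -1, Σ1/t·s = -13/7.
So XᵀX·[m, b]ᵀ = Xᵀs: [[4, 13/42]; [13/42, 2437/1764]]·[m, b]ᵀ = [-1, -13/7]ᵀ.
Δ = 4·(2437/1764) − (13/42)² = 3193/588.
m = ((-1)·(2437/1764) − (13/42)·(-13/7))/(3193/588) = -1423/9579; b = (4·(-13/7) − (13/42)·(-1))/(3193/588) = -4186/3193.

m = -0.15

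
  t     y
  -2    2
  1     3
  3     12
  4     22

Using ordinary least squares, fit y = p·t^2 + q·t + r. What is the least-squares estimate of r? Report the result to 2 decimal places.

r = 0.25

AᵀA·[p, q, r]ᵀ = Aᵀy reads: 354·p + 84·q + 30·r = 471;  84·p + 30·q + 6·r = 123;  30·p + 6·q + 4·r = 39.
(Σt^2·t^2 = 354, Σt^2·t = 84, Σt^2 = 30, Σt·t = 30, Σt = 6, Σ1 = 4, Σt^2·y = 471, Σt·y = 123, Σy = 39.)
Row-reducing yields p = 137/132, q = 151/132, r = 1/4.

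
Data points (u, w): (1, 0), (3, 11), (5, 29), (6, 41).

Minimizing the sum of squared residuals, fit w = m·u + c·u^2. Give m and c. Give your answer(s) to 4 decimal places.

Setting ∂/∂m … = 0 gives: 71·m + 369·c = 424;  369·m + 2003·c = 2300.
(Σu·u = 71, Σu·u^2 = 369, Σu^2·u^2 = 2003, Σu·w = 424, Σu^2·w = 2300.)
Eliminating c: 2003·(row 1) − 369·(row 2) gives 6052·m = 2003·424 − 369·2300 = 572, so m = 143/1513.
Then c = (2300 − 369·(143/1513))/2003 = 1711/1513.

m = 0.0945, c = 1.1309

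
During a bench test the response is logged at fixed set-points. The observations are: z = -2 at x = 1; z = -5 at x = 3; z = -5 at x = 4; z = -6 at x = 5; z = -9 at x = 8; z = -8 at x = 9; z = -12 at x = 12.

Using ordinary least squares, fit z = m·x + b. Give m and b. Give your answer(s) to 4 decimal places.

Compute the Gram sums: Σx·x = 340, Σx = 42, Σ1 = 7.
Moment sums: Σx·z = -355, Σz = -47.
So MᵀM·[m, b]ᵀ = Mᵀz: [[340, 42]; [42, 7]]·[m, b]ᵀ = [-355, -47]ᵀ.
det = 340·7 − 42² = 616.
m = ((-355)·7 − 42·(-47))/616 = -73/88; b = (340·(-47) − 42·(-355))/616 = -535/308.

m = -0.8295, b = -1.7370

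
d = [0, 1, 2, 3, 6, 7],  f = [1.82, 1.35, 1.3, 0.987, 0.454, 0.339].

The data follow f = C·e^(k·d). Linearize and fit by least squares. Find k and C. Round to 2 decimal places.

Let Y = ln f. Fitting Y = k·d + ln C by least squares:
Σd = 19.0000, Σ(d)² = 99.0000, Σln f = -0.7232, Σd·ln f = -11.5247.
Equations: 99.0000·k + 19.0000·ln C = -11.5247;  19.0000·k + 6·ln C = -0.7232.
Δ = 99.0000·6 − (19.0000)² = 233.0000; k = (-11.5247·6 − 19.0000·-0.7232)/233.0000 = -0.23780, ln C = (99.0000·-0.7232 − 19.0000·-11.5247)/233.0000 = 0.63250, so C = exp(0.63250) = 1.88231.

k = -0.24, C = 1.88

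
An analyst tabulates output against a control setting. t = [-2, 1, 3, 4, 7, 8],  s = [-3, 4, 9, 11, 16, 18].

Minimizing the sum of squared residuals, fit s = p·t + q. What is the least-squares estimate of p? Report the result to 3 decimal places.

The normal equations are: 143·p + 21·q = 337;  21·p + 6·q = 55.
Determinant 143·6 − 21² = 417.
p = (337·6 − 21·55)/417 = 289/139; q = (143·55 − 21·337)/417 = 788/417.

p = 2.079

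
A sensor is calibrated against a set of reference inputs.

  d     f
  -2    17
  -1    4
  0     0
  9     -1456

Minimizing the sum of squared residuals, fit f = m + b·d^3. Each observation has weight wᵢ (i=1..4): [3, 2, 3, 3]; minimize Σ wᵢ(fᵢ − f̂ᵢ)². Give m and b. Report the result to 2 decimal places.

With design matrix M, MᵀWM = [[11, 2161]; [2161, 1594517]] and MᵀWf = [-4309, -3184688]ᵀ.
Determinant 11·1594517 − 2161² = 12869766.
m = ((-4309)·1594517 − 2161·(-3184688))/12869766 = 3779005/4289922; b = (11·(-3184688) − 2161·(-4309))/12869766 = -8573273/4289922.

m = 0.88, b = -2.00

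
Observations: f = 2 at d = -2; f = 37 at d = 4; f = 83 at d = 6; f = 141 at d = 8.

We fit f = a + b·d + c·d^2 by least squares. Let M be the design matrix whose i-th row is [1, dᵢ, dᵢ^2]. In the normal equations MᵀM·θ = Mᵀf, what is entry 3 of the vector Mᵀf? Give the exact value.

12612

Entry 3 ↔ basis d^2, so (Mᵀf)_{3} = Σᵢ (d^2)·fᵢ = (4)·(2) + (16)·(37) + (36)·(83) + (64)·(141) = 12612.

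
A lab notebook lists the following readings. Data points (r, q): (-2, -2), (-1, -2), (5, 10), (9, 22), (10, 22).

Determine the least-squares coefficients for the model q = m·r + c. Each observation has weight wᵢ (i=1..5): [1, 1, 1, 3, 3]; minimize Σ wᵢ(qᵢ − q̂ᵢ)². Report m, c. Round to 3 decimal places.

Compute the Gram sums: Σwᵢ·r·r = 573, Σwᵢ·r = 59, Σwᵢ·1 = 9.
Right-hand side: Σwᵢ·r·q = 1310, Σwᵢ·q = 138.
So MᵀWM·[m, c]ᵀ = MᵀWq: [[573, 59]; [59, 9]]·[m, c]ᵀ = [1310, 138]ᵀ.
Eliminating c: 9·(row 1) − 59·(row 2) gives 1676·m = 9·1310 − 59·138 = 3648, so m = 912/419.
Then c = (138 − 59·(912/419))/9 = 446/419.

m = 2.177, c = 1.064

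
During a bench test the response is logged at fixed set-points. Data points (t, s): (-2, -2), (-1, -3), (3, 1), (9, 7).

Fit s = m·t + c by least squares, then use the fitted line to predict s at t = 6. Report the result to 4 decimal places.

ŝ = 4.0736

Setting ∂/∂m … = 0 gives: 95·m + 9·c = 73;  9·m + 4·c = 3.
Determinant 95·4 − 9² = 299.
m = (73·4 − 9·3)/299 = 265/299; c = (95·3 − 9·73)/299 = -372/299.
At t = 6: ŝ = (265/299)·(6) + (-372/299)·(1) = 1218/299.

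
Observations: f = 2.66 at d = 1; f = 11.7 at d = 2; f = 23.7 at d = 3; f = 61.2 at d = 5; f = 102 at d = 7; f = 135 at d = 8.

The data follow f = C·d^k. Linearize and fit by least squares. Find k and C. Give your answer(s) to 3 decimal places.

Taking logs, ln f = k·ln d + ln C, so regress ln f on ln d.
AᵀA = [[12.3883, 7.4265]; [7.4265, 6]], rhs = [31.0040, 20.2478]ᵀ  (here Σln d = 7.4265, Σ(ln d)² = 12.3883, Σln f = 20.2478, Σln d·ln f = 31.0040).
Slope k = (n·Σln d·ln f − Σln d·Σln f)/(n·Σ(ln d)² − (Σln d)²) = (6·31.0040 − 7.4265·20.2478)/19.1764 = 1.85919; ln C = (Σln f − k·Σln d)/n = 1.07340, so C = exp(1.07340) = 2.92530.

k = 1.859, C = 2.925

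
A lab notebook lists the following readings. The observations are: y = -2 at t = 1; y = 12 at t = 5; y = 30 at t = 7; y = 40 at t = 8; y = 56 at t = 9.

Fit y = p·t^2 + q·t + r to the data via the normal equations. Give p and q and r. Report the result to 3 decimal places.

p = 0.938, q = -2.245, r = -0.600

Forming AᵀA = [[13684, 1710, 220]; [1710, 220, 30]; [220, 30, 5]] and Aᵀy = [8864, 1092, 136]ᵀ gives AᵀA·[p, q, r]ᵀ = Aᵀy.
Row-reducing yields p = 378/403, q = -348/155, r = -1208/2015.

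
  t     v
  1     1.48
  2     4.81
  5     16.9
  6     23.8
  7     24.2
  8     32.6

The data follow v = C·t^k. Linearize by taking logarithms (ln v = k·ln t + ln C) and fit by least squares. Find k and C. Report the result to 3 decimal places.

k = 1.459, C = 1.591

With ln vᵢ as the transformed response and ln tᵢ as the regressor:
Over the data: Σln t = 8.1197, Σ(ln t)² = 14.3918, Σln v = 14.6304, Σln t·ln v = 24.7642.
Normal system: [[14.3918, 8.1197]; [8.1197, 6]]·[k, ln C]ᵀ = [24.7642, 14.6304]ᵀ.
Δ = 14.3918·6 − (8.1197)² = 20.4213; k = (24.7642·6 − 8.1197·14.6304)/20.4213 = 1.45881, ln C = (14.3918·14.6304 − 8.1197·24.7642)/20.4213 = 0.46422, so C = exp(0.46422) = 1.59077.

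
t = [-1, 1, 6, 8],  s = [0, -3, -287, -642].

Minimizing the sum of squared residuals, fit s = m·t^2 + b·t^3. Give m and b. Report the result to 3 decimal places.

m = -1.785, b = -1.031

With design matrix A, AᵀA = [[5394, 40544]; [40544, 308802]] and Aᵀs = [-51423, -390699]ᵀ.
Eliminating b: 308802·(row 1) − 40544·(row 2) gives 21862052·m = 308802·(-51423) − 40544·(-390699) = -39024990, so m = -19512495/10931026.
Then b = ((-390699) − 40544·(-19512495/10931026))/308802 = -11268147/10931026.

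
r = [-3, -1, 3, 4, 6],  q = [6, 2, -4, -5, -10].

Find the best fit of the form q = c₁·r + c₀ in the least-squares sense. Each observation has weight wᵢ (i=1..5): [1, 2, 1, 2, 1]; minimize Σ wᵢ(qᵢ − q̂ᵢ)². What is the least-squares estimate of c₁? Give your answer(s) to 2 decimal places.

c₁ = -1.63

The normal equations are: 88·c₁ + 12·c₀ = -134;  12·c₁ + 7·c₀ = -14.
Determinant 88·7 − 12² = 472.
c₁ = ((-134)·7 − 12·(-14))/472 = -385/236; c₀ = (88·(-14) − 12·(-134))/472 = 47/59.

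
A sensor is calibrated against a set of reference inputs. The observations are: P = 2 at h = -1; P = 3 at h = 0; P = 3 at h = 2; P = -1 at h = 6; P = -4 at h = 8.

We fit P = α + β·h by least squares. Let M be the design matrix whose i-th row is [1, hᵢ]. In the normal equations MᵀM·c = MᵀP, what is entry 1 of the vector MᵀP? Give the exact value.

Entry 1 ↔ basis 1, so (MᵀP)_{1} = Σᵢ Pᵢ = (1)·(2) + (1)·(3) + (1)·(3) + (1)·(-1) + (1)·(-4) = 3.

3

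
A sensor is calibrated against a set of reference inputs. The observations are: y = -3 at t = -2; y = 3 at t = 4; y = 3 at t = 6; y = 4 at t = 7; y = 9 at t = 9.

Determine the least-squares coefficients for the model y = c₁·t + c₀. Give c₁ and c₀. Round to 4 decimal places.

Forming XᵀX = [[186, 24]; [24, 5]] and Xᵀy = [145, 16]ᵀ gives XᵀX·[c₁, c₀]ᵀ = Xᵀy.
Eliminating c₀: 5·(row 1) − 24·(row 2) gives 354·c₁ = 5·145 − 24·16 = 341, so c₁ = 341/354.
Then c₀ = (16 − 24·(341/354))/5 = -84/59.

c₁ = 0.9633, c₀ = -1.4237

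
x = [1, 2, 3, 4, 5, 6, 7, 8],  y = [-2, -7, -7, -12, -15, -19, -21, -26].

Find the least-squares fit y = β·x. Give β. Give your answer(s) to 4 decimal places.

The normal system MᵀM·[β]ᵀ = Mᵀy is [[204]]·[β]ᵀ = [-629]ᵀ.
Hence β = -629 / 204 ≈ -3.08333.

β = -3.0833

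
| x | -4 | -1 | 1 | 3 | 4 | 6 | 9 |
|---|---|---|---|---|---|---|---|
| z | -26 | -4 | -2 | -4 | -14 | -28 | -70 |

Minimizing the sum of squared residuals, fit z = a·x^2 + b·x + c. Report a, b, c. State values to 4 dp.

a = -1.0370, b = 1.7756, c = -2.0047

The normal equations are: 8452·a + 972·b + 160·c = -7360;  972·a + 160·b + 18·c = -760;  160·a + 18·b + 7·c = -148.
(Σx^2·x^2 = 8452, Σx^2·x = 972, Σx^2 = 160, Σx·x = 160, Σx = 18, Σ1 = 7, Σx^2·z = -7360, Σx·z = -760, Σz = -148.)
Inverting the 3×3 Gram matrix, [a, b, c]ᵀ = [-4367/4211, 7477/4211, -8442/4211]ᵀ.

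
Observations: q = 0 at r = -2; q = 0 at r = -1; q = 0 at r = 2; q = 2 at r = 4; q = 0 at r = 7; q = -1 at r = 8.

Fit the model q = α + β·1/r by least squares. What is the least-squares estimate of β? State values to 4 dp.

With design matrix A, AᵀA = [[6, -27/56]; [-27/56, 5013/3136]] and Aᵀq = [1, 3/8]ᵀ.
Eliminating β: (5013/3136)·(row 1) − (-27/56)·(row 2) gives (29349/3136)·α = (5013/3136)·1 − (-27/56)·(3/8) = 1395/784, so α = 620/3261.
Then β = ((3/8) − (-27/56)·(620/3261))/(5013/3136) = 952/3261.

β = 0.2919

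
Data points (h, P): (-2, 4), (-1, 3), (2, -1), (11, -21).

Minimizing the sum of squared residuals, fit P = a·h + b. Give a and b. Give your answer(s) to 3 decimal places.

With design matrix A, AᵀA = [[130, 10]; [10, 4]] and AᵀP = [-244, -15]ᵀ.
Determinant 130·4 − 10² = 420.
a = ((-244)·4 − 10·(-15))/420 = -59/30; b = (130·(-15) − 10·(-244))/420 = 7/6.

a = -1.967, b = 1.167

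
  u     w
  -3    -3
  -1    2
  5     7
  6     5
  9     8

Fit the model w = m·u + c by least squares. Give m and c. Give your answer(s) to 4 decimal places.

With design matrix X, XᵀX = [[152, 16]; [16, 5]] and Xᵀw = [144, 19]ᵀ.
Eliminating c: 5·(row 1) − 16·(row 2) gives 504·m = 5·144 − 16·19 = 416, so m = 52/63.
Then c = (19 − 16·(52/63))/5 = 73/63.

m = 0.8254, c = 1.1587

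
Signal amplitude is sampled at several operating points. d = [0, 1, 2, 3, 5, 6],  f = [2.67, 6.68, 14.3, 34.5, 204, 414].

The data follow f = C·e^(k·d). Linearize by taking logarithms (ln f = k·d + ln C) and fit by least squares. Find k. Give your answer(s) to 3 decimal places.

k = 0.846

With ln fᵢ as the transformed response and dᵢ as the regressor:
Σd = 17.0000, Σ(d)² = 75.0000, Σln f = 20.4264, Σd·ln f = 80.5883.
Normal system: [[75.0000, 17.0000]; [17.0000, 6]]·[k, ln C]ᵀ = [80.5883, 20.4264]ᵀ.
Slope k = (n·Σd·ln f − Σd·Σln f)/(n·Σ(d)² − (Σd)²) = (6·80.5883 − 17.0000·20.4264)/161.0000 = 0.84647; ln C = (Σln f − k·Σd)/n = 1.00608.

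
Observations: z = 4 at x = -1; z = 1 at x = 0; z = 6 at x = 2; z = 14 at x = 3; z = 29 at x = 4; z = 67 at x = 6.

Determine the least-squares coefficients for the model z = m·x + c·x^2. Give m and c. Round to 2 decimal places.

From the data, Σx·x = 66, Σx·x^2 = 314, Σx^2·x^2 = 1650.
And Σx·z = 568, Σx^2·z = 3030.
Determinant 66·1650 − 314² = 10304.
m = (568·1650 − 314·3030)/10304 = -3555/2576; c = (66·3030 − 314·568)/10304 = 5407/2576.

m = -1.38, c = 2.10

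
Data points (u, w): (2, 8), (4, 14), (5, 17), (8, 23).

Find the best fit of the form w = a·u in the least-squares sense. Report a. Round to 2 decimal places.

Entries of XᵀX: Σu·u = 109.
And Σu·w = 341.
a = 341/109 = 3.12844.

a = 3.13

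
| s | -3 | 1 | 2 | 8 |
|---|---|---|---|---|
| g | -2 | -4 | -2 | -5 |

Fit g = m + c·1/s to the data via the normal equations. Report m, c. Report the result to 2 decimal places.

m = -2.99, c = -0.79

Compute the Gram sums: Σ1 = 4, Σ1/s = 31/24, Σ1/s·1/s = 793/576.
And Σg = -13, Σ1/s·g = -119/24.
Normal equations: [[4, 31/24]; [31/24, 793/576]]·[m, c]ᵀ = [-13, -119/24]ᵀ.
det = 4·(793/576) − (31/24)² = 737/192.
m = ((-13)·(793/576) − (31/24)·(-119/24))/(737/192) = -6620/2211; c = (4·(-119/24) − (31/24)·(-13))/(737/192) = -584/737.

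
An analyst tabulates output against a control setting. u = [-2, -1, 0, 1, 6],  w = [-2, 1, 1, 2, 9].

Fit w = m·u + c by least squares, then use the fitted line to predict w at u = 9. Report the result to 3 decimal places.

Entries of MᵀM: Σu·u = 42, Σu = 4, Σ1 = 5.
Right-hand side: Σu·w = 59, Σw = 11.
Δ = 42·5 − 4² = 194.
m = (59·5 − 4·11)/194 = 251/194; c = (42·11 − 4·59)/194 = 113/97.
At u = 9: ŵ = (251/194)·(9) + (113/97)·(1) = 2485/194.

ŵ = 12.809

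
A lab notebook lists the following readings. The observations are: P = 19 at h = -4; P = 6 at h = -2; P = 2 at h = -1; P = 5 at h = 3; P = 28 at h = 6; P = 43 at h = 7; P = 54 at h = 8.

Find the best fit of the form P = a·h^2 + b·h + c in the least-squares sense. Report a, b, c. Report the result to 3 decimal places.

Compute the Gram sums: Σh^2·h^2 = 8147, Σh^2·h = 1025, Σh^2 = 179, Σh·h = 179, Σh = 17, Σ1 = 7.
Moment sums: Σh^2·P = 6946, Σh·P = 826, ΣP = 157.
Solving the 3×3 system (Gaussian elimination) gives a = 41175/41756, b = -10412/10439, c = -15231/41756.

a = 0.986, b = -0.997, c = -0.365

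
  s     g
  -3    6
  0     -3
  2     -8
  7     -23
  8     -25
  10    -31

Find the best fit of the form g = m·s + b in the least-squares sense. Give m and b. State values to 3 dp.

Sums needed: Σs·s = 226, Σs = 24, Σ1 = 6.
For Aᵀg: Σs·g = -705, Σg = -84.
Normal equations: [[226, 24]; [24, 6]]·[m, b]ᵀ = [-705, -84]ᵀ.
Δ = 226·6 − 24² = 780.
m = ((-705)·6 − 24·(-84))/780 = -369/130; b = (226·(-84) − 24·(-705))/780 = -172/65.

m = -2.838, b = -2.646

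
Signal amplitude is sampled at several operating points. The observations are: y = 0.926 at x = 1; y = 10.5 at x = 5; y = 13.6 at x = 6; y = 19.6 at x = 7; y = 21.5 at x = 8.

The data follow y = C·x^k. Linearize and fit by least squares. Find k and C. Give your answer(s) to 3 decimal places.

k = 1.527, C = 0.921

With ln yᵢ as the transformed response and ln xᵢ as the regressor:
Sums: Σln x = 7.4265, Σ(ln x)² = 13.9113, Σln y = 10.9281, Σln x·ln y = 20.6310.
Normal system: [[13.9113, 7.4265]; [7.4265, 5]]·[k, ln C]ᵀ = [20.6310, 10.9281]ᵀ.
Δ = 13.9113·5 − (7.4265)² = 14.4030; k = (20.6310·5 − 7.4265·10.9281)/14.4030 = 1.52720, ln C = (13.9113·10.9281 − 7.4265·20.6310)/14.4030 = -0.08274, so C = exp(-0.08274) = 0.92059.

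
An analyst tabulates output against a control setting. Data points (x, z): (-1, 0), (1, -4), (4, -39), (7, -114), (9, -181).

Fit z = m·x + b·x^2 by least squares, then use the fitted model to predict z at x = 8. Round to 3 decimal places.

ẑ = -145.116

The normal equations are: 148·m + 1136·b = -2587;  1136·m + 9220·b = -20875.
Determinant 148·9220 − 1136² = 74064.
m = ((-2587)·9220 − 1136·(-20875))/74064 = -34535/18516; b = (148·(-20875) − 1136·(-2587))/74064 = -37667/18516.
At x = 8: ẑ = (-34535/18516)·(8) + (-37667/18516)·(64) = -223914/1543.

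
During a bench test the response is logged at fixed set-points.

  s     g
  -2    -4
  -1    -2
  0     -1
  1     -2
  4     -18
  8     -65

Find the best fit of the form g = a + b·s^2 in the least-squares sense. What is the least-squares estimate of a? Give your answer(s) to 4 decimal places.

a = -0.9452

From the data, Σ1 = 6, Σs^2 = 86, Σs^2·s^2 = 4370.
For Aᵀg: Σg = -92, Σs^2·g = -4468.
AᵀA·[a, b]ᵀ = Aᵀg becomes [[6, 86]; [86, 4370]]·[a, b]ᵀ = [-92, -4468]ᵀ.
Eliminating b: 4370·(row 1) − 86·(row 2) gives 18824·a = 4370·(-92) − 86·(-4468) = -17792, so a = -2224/2353.
Then b = ((-4468) − 86·(-2224/2353))/4370 = -2362/2353.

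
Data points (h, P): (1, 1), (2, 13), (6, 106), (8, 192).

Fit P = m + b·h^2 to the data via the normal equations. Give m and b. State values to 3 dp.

m = -0.837, b = 3.003

Normal-equation sums: Σ1 = 4, Σh^2 = 105, Σh^2·h^2 = 5409.
For AᵀP: ΣP = 312, Σh^2·P = 16157.
AᵀA·[m, b]ᵀ = AᵀP becomes [[4, 105]; [105, 5409]]·[m, b]ᵀ = [312, 16157]ᵀ.
Δ = 4·5409 − 105² = 10611.
m = (312·5409 − 105·16157)/10611 = -2959/3537; b = (4·16157 − 105·312)/10611 = 31868/10611.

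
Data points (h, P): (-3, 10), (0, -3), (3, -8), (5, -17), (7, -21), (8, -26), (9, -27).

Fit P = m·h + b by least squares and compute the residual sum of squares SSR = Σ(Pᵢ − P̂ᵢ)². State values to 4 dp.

Sums needed: Σh·h = 237, Σh = 29, Σ1 = 7.
Moment sums: Σh·P = -737, ΣP = -92.
So XᵀX·[m, b]ᵀ = XᵀP: [[237, 29]; [29, 7]]·[m, b]ᵀ = [-737, -92]ᵀ.
Determinant 237·7 − 29² = 818.
m = ((-737)·7 − 29·(-92))/818 = -2491/818; b = (237·(-92) − 29·(-737))/818 = -431/818.
Residuals: 569/409, -2023/818, 680/409, -510/409, 345/409, -909/818, 382/409; SSR = 12425/818.

SSR = 15.1895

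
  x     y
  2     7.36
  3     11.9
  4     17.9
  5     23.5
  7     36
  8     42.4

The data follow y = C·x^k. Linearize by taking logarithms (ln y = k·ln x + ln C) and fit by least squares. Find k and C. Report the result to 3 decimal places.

Taking logs, ln y = k·ln x + ln C, so regress ln y on ln x.
AᵀA = [[14.3101, 8.8128]; [8.8128, 6]], rhs = [27.9497, 17.8451]ᵀ  (here Σln x = 8.8128, Σ(ln x)² = 14.3101, Σln y = 17.8451, Σln x·ln y = 27.9497).
Slope k = (n·Σln x·ln y − Σln x·Σln y)/(n·Σ(ln x)² − (Σln x)²) = (6·27.9497 − 8.8128·17.8451)/8.1947 = 1.27306; ln C = (Σln y − k·Σln x)/n = 1.10430, so C = exp(1.10430) = 3.01712.

k = 1.273, C = 3.017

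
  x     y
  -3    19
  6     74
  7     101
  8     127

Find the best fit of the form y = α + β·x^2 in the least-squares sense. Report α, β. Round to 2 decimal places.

Normal-equation sums: Σ1 = 4, Σx^2 = 158, Σx^2·x^2 = 7874.
Right-hand side: Σy = 321, Σx^2·y = 15912.
Δ = 4·7874 − 158² = 6532.
α = (321·7874 − 158·15912)/6532 = 6729/3266; β = (4·15912 − 158·321)/6532 = 6465/3266.

α = 2.06, β = 1.98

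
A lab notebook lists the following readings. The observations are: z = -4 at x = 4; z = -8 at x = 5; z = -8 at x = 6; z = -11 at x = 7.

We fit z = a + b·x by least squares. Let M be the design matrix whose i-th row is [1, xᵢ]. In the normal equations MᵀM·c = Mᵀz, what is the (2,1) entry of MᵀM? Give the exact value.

Row 2 ↔ basis x, column 1 ↔ basis 1, so (MᵀM)_{2,1} = Σᵢ x = (4)·(1) + (5)·(1) + (6)·(1) + (7)·(1) = 22.

22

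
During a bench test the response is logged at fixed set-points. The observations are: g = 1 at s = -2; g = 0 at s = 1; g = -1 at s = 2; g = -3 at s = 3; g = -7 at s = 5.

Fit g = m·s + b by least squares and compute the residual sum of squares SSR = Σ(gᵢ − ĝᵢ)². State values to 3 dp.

SSR = 6.418

The normal system XᵀX·[m, b]ᵀ = Xᵀg is [[43, 9]; [9, 5]]·[m, b]ᵀ = [-48, -10]ᵀ.
det = 43·5 − 9² = 134.
m = ((-48)·5 − 9·(-10))/134 = -75/67; b = (43·(-10) − 9·(-48))/134 = 1/67.
Residuals: -84/67, 74/67, 82/67, 23/67, -95/67; SSR = 430/67.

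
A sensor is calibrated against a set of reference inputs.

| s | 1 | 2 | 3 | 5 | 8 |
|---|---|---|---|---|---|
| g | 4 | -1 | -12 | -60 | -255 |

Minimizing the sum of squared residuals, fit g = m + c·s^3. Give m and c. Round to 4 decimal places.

Sums needed: Σ1 = 5, Σs^3 = 673, Σs^3·s^3 = 278563.
Moment sums: Σg = -324, Σs^3·g = -138388.
Normal equations: [[5, 673]; [673, 278563]]·[m, c]ᵀ = [-324, -138388]ᵀ.
Eliminating c: 278563·(row 1) − 673·(row 2) gives 939886·m = 278563·(-324) − 673·(-138388) = 2880712, so m = 1440356/469943.
Then c = ((-138388) − 673·(1440356/469943))/278563 = -236944/469943.

m = 3.0650, c = -0.5042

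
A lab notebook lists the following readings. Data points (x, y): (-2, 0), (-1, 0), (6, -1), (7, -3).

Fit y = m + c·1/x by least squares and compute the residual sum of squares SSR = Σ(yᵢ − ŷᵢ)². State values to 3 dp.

SSR = 2.622

Normal-equation sums: Σ1 = 4, Σ1/x = -25/21, Σ1/x·1/x = 1145/882.
Right-hand side: Σy = -4, Σ1/x·y = -25/42.
Normal equations: [[4, -25/21]; [-25/21, 1145/882]]·[m, c]ᵀ = [-4, -25/42]ᵀ.
Eliminating c: (1145/882)·(row 1) − (-25/21)·(row 2) gives (185/49)·m = (1145/882)·(-4) − (-25/21)·(-25/42) = -1735/294, so m = -347/222.
Then c = ((-25/42) − (-25/21)·(-347/222))/(1145/882) = -70/37.
Residuals: 137/222, -73/222, 65/74, -7/6; SSR = 97/37.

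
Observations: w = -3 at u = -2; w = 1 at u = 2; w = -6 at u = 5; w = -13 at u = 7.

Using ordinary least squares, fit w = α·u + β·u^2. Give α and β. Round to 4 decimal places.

Setting ∂/∂α … = 0 gives: 82·α + 468·β = -113;  468·α + 3058·β = -795.
Determinant 82·3058 − 468² = 31732.
α = ((-113)·3058 − 468·(-795))/31732 = 13253/15866; β = (82·(-795) − 468·(-113))/31732 = -6153/15866.

α = 0.8353, β = -0.3878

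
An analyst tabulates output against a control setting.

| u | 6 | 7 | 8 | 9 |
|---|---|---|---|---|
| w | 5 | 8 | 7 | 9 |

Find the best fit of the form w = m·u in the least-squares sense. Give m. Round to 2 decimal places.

m = 0.97

Setting ∂/∂m … = 0 gives: 230·m = 223.
(Σu·u = 230, Σu·w = 223.)
m = 223/230 = 0.969565.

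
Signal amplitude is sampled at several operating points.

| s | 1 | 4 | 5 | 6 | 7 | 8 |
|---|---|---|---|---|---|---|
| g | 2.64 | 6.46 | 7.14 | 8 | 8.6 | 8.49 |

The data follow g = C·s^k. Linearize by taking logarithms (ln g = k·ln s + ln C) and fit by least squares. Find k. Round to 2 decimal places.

Linearized form: ln g = k·ln s + ln C. From the 6 transformed points,
Sums: Σln s = 8.8128, Σ(ln s)² = 15.8331, Σln g = 11.1722, Σln s·ln g = 18.1107.
Normal system: [[15.8331, 8.8128]; [8.8128, 6]]·[k, ln C]ᵀ = [18.1107, 11.1722]ᵀ.
Slope k = (n·Σln s·ln g − Σln s·Σln g)/(n·Σ(ln s)² − (Σln s)²) = (6·18.1107 − 8.8128·11.1722)/17.3327 = 0.58878; ln C = (Σln g − k·Σln s)/n = 0.99723.

k = 0.59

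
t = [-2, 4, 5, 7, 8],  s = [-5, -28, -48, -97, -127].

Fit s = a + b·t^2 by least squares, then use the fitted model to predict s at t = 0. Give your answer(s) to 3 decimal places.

ŝ = 3.629

The normal equations are: 5·a + 158·b = -305;  158·a + 7394·b = -14549.
Determinant 5·7394 − 158² = 12006.
a = ((-305)·7394 − 158·(-14549))/12006 = 7262/2001; b = (5·(-14549) − 158·(-305))/12006 = -8185/4002.
At t = 0: ŝ = (7262/2001)·(1) + (-8185/4002)·(0) = 7262/2001.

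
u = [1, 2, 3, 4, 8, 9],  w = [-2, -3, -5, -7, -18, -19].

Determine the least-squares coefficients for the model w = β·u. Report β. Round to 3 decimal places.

Sums needed: Σu·u = 175.
And Σu·w = -366.
β = (-366)/175 = -2.09143.

β = -2.091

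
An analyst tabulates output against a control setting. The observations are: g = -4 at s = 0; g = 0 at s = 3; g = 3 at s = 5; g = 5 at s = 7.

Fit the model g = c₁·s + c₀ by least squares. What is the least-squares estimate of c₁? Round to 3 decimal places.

Forming MᵀM = [[83, 15]; [15, 4]] and Mᵀg = [50, 4]ᵀ gives MᵀM·[c₁, c₀]ᵀ = Mᵀg.
Eliminating c₀: 4·(row 1) − 15·(row 2) gives 107·c₁ = 4·50 − 15·4 = 140, so c₁ = 140/107.
Then c₀ = (4 − 15·(140/107))/4 = -418/107.

c₁ = 1.308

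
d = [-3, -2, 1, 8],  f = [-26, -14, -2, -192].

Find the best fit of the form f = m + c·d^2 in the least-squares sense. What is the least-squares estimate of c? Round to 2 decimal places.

From the data, Σ1 = 4, Σd^2 = 78, Σd^2·d^2 = 4194.
Moment sums: Σf = -234, Σd^2·f = -12580.
So XᵀX·[m, c]ᵀ = Xᵀf: [[4, 78]; [78, 4194]]·[m, c]ᵀ = [-234, -12580]ᵀ.
det = 4·4194 − 78² = 10692.
m = ((-234)·4194 − 78·(-12580))/10692 = -13/891; c = (4·(-12580) − 78·(-234))/10692 = -8017/2673.

c = -3.00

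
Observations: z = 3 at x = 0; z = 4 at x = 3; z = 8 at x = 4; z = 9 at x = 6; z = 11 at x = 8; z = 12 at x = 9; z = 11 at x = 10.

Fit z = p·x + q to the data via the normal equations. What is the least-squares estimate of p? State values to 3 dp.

AᵀA·[p, q]ᵀ = Aᵀz reads: 306·p + 40·q = 404;  40·p + 7·q = 58.
(Σx·x = 306, Σx = 40, Σ1 = 7, Σx·z = 404, Σz = 58.)
det = 306·7 − 40² = 542.
p = (404·7 − 40·58)/542 = 254/271; q = (306·58 − 40·404)/542 = 794/271.

p = 0.937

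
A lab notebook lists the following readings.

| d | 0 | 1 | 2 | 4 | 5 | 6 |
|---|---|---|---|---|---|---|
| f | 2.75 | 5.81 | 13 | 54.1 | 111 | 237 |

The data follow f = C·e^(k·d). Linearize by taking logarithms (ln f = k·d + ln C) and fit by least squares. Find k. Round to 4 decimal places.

With ln fᵢ as the transformed response and dᵢ as the regressor:
XᵀX = [[82.0000, 18.0000]; [18.0000, 6]], rhs = [79.2088, 19.5046]ᵀ  (here Σd = 18.0000, Σ(d)² = 82.0000, Σln f = 19.5046, Σd·ln f = 79.2088).
Δ = 82.0000·6 − (18.0000)² = 168.0000; k = (79.2088·6 − 18.0000·19.5046)/168.0000 = 0.73911, ln C = (82.0000·19.5046 − 18.0000·79.2088)/168.0000 = 1.03342.

k = 0.7391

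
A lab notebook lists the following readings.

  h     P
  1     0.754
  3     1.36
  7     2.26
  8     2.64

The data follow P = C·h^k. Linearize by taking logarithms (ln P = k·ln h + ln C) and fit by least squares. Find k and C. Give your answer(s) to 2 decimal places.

Let Y = ln P. Fitting Y = k·ln h + ln C by least squares:
Σln h = 5.1240, Σ(ln h)² = 9.3176, Σln P = 1.8113, Σln h·ln P = 3.9431.
Normal system: [[9.3176, 5.1240]; [5.1240, 4]]·[k, ln C]ᵀ = [3.9431, 1.8113]ᵀ.
Δ = 9.3176·4 − (5.1240)² = 11.0154; k = (3.9431·4 − 5.1240·1.8113)/11.0154 = 0.58932, ln C = (9.3176·1.8113 − 5.1240·3.9431)/11.0154 = -0.30210, so C = exp(-0.30210) = 0.73927.

k = 0.59, C = 0.74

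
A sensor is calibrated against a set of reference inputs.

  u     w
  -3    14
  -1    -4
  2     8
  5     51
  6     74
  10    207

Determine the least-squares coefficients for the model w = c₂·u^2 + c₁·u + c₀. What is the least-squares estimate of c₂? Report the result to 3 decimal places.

The normal system MᵀM·[c₂, c₁, c₀]ᵀ = Mᵀw is [[12019, 1321, 175]; [1321, 175, 19]; [175, 19, 6]]·[c₂, c₁, c₀]ᵀ = [24793, 2747, 350]ᵀ.
Row-reducing yields c₂ = 250933/123612, c₁ = 88259/123612, c₀ = -64611/20602.

c₂ = 2.030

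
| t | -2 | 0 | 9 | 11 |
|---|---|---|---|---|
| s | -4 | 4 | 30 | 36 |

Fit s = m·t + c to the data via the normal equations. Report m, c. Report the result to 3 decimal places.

m = 3.016, c = 2.928

Sums needed: Σt·t = 206, Σt = 18, Σ1 = 4.
Moment sums: Σt·s = 674, Σs = 66.
Determinant 206·4 − 18² = 500.
m = (674·4 − 18·66)/500 = 377/125; c = (206·66 − 18·674)/500 = 366/125.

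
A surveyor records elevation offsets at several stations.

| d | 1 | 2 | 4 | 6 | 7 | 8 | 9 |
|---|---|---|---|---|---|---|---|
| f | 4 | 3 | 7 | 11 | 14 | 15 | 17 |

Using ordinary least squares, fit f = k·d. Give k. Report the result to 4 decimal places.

The normal equations are: 251·k = 475.
(Σd·d = 251, Σd·f = 475.)
k = 475/251 = 1.89243.

k = 1.8924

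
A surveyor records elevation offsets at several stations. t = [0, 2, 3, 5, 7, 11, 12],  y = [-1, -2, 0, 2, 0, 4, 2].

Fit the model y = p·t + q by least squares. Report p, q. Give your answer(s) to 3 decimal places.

p = 0.368, q = -1.389

Setting ∂/∂p … = 0 gives: 352·p + 40·q = 74;  40·p + 7·q = 5.
Δ = 352·7 − 40² = 864.
p = (74·7 − 40·5)/864 = 53/144; q = (352·5 − 40·74)/864 = -25/18.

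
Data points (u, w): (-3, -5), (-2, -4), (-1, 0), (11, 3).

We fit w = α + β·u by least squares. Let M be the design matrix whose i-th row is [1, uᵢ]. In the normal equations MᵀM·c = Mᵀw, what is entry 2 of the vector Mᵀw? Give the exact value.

Entry 2 ↔ basis u, so (Mᵀw)_{2} = Σᵢ (u)·wᵢ = (-3)·(-5) + (-2)·(-4) + (-1)·(0) + (11)·(3) = 56.

56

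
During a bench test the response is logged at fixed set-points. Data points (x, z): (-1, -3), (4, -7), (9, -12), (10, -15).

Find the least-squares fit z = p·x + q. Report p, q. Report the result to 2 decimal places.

p = -1.03, q = -3.57

Forming MᵀM = [[198, 22]; [22, 4]] and Mᵀz = [-283, -37]ᵀ gives MᵀM·[p, q]ᵀ = Mᵀz.
Δ = 198·4 − 22² = 308.
p = ((-283)·4 − 22·(-37))/308 = -159/154; q = (198·(-37) − 22·(-283))/308 = -25/7.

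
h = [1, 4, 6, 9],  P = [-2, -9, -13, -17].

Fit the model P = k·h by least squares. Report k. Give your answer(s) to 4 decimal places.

k = -2.0075

The normal system MᵀM·[k]ᵀ = MᵀP is [[134]]·[k]ᵀ = [-269]ᵀ.
Hence k = -269 / 134 ≈ -2.00746.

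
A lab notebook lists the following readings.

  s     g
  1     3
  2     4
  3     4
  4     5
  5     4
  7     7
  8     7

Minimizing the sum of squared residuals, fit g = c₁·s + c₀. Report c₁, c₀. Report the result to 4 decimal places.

From the data, Σs·s = 168, Σs = 30, Σ1 = 7.
For Aᵀg: Σs·g = 168, Σg = 34.
So AᵀA·[c₁, c₀]ᵀ = Aᵀg: [[168, 30]; [30, 7]]·[c₁, c₀]ᵀ = [168, 34]ᵀ.
Δ = 168·7 − 30² = 276.
c₁ = (168·7 − 30·34)/276 = 13/23; c₀ = (168·34 − 30·168)/276 = 56/23.

c₁ = 0.5652, c₀ = 2.4348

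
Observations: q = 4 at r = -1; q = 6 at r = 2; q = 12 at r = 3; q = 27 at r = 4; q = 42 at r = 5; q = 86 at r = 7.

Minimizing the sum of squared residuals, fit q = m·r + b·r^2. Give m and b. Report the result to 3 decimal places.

With design matrix M, MᵀM = [[104, 566]; [566, 3380]] and Mᵀq = [964, 5832]ᵀ.
det = 104·3380 − 566² = 31164.
m = (964·3380 − 566·5832)/31164 = -10648/7791; b = (104·5832 − 566·964)/31164 = 15226/7791.

m = -1.367, b = 1.954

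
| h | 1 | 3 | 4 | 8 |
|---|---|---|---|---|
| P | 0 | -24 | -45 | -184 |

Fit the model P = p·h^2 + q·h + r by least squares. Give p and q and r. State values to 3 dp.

Normal-equation sums: Σh^2·h^2 = 4434, Σh^2·h = 604, Σh^2 = 90, Σh·h = 90, Σh = 16, Σ1 = 4.
And Σh^2·P = -12712, Σh·P = -1724, ΣP = -253.
MᵀM·[p, q, r]ᵀ = MᵀP becomes [[4434, 604, 90]; [604, 90, 16]; [90, 16, 4]]·[p, q, r]ᵀ = [-12712, -1724, -253]ᵀ.
Inverting the 3×3 Gram matrix, [p, q, r]ᵀ = [-8779/3098, -1225/1549, 11379/3098]ᵀ.

p = -2.834, q = -0.791, r = 3.673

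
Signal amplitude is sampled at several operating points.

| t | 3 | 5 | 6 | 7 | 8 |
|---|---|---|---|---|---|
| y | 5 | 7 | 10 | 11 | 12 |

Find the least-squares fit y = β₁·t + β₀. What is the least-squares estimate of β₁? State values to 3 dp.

Entries of XᵀX: Σt·t = 183, Σt = 29, Σ1 = 5.
And Σt·y = 283, Σy = 45.
XᵀX·[β₁, β₀]ᵀ = Xᵀy becomes [[183, 29]; [29, 5]]·[β₁, β₀]ᵀ = [283, 45]ᵀ.
Determinant 183·5 − 29² = 74.
β₁ = (283·5 − 29·45)/74 = 55/37; β₀ = (183·45 − 29·283)/74 = 14/37.

β₁ = 1.486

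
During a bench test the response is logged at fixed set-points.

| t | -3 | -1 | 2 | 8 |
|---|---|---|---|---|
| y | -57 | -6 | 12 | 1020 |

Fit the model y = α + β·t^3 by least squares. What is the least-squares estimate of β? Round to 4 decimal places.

β = 1.9993

Setting ∂/∂α … = 0 gives: 4·α + 492·β = 969;  492·α + 262938·β = 523881.
Eliminating β: 262938·(row 1) − 492·(row 2) gives 809688·α = 262938·969 − 492·523881 = -2962530, so α = -493755/134948.
Then β = (523881 − 492·(-493755/134948))/262938 = 67449/33737.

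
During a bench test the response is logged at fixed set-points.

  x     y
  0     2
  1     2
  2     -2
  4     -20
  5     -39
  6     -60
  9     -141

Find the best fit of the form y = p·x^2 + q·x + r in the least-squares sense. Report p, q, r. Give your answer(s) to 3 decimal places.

p = -1.966, q = 1.700, r = 2.358

The normal equations are: 8755·p + 1143·q + 163·r = -14882;  1143·p + 163·q + 27·r = -1906;  163·p + 27·q + 7·r = -258.
Solving the 3×3 system (Gaussian elimination) gives p = -23570/11991, q = 6794/3997, r = 28274/11991.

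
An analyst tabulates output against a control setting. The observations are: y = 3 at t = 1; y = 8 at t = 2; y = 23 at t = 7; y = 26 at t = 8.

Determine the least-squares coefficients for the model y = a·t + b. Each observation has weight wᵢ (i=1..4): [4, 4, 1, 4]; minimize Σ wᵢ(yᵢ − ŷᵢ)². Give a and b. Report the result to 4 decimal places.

Normal-equation sums: Σwᵢ·t·t = 325, Σwᵢ·t = 51, Σwᵢ·1 = 13.
Moment sums: Σwᵢ·t·y = 1069, Σwᵢ·y = 171.
So XᵀWX·[a, b]ᵀ = XᵀWy: [[325, 51]; [51, 13]]·[a, b]ᵀ = [1069, 171]ᵀ.
Eliminating b: 13·(row 1) − 51·(row 2) gives 1624·a = 13·1069 − 51·171 = 5176, so a = 647/203.
Then b = (171 − 51·(647/203))/13 = 132/203.

a = 3.1872, b = 0.6502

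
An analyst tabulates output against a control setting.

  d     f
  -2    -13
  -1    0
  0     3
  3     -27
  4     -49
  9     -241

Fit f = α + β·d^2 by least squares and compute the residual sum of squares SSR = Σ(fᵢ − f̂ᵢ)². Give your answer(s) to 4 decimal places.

Compute the Gram sums: Σ1 = 6, Σd^2 = 111, Σd^2·d^2 = 6915.
Moment sums: Σf = -327, Σd^2·f = -20600.
So AᵀA·[α, β]ᵀ = Aᵀf: [[6, 111]; [111, 6915]]·[α, β]ᵀ = [-327, -20600]ᵀ.
Eliminating β: 6915·(row 1) − 111·(row 2) gives 29169·α = 6915·(-327) − 111·(-20600) = 25395, so α = 8465/9723.
Then β = ((-20600) − 111·(8465/9723))/6915 = -29101/9723.
Residuals: -18460/9723, 2948/1389, 20704/9723, -9077/9723, -19276/9723, 5473/9723; SSR = 172702/9723.

SSR = 17.7622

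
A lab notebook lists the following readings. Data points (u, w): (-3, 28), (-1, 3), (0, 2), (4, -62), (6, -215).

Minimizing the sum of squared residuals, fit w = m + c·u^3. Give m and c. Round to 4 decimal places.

m = 1.7146, c = -1.0023

The normal system MᵀM·[m, c]ᵀ = Mᵀw is [[5, 252]; [252, 51482]]·[m, c]ᵀ = [-244, -51167]ᵀ.
Eliminating c: 51482·(row 1) − 252·(row 2) gives 193906·m = 51482·(-244) − 252·(-51167) = 332476, so m = 166238/96953.
Then c = ((-51167) − 252·(166238/96953))/51482 = -194347/193906.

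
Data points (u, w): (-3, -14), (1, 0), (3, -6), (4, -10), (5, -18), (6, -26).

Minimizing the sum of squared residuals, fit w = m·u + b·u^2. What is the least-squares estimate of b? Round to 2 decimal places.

b = -0.99

From the data, Σu·u = 96, Σu·u^2 = 406, Σu^2·u^2 = 2340.
Moment sums: Σu·w = -262, Σu^2·w = -1726.
So XᵀX·[m, b]ᵀ = Xᵀw: [[96, 406]; [406, 2340]]·[m, b]ᵀ = [-262, -1726]ᵀ.
Eliminating b: 2340·(row 1) − 406·(row 2) gives 59804·m = 2340·(-262) − 406·(-1726) = 87676, so m = 21919/14951.
Then b = ((-1726) − 406·(21919/14951))/2340 = -14831/14951.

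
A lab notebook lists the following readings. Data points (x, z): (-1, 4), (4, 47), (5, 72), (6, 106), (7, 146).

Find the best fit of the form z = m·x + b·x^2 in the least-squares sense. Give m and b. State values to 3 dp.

m = -0.891, b = 3.099

The normal equations are: 127·m + 747·b = 2202;  747·m + 4579·b = 13526.
det = 127·4579 − 747² = 23524.
m = (2202·4579 − 747·13526)/23524 = -5241/5881; b = (127·13526 − 747·2202)/23524 = 18227/5881.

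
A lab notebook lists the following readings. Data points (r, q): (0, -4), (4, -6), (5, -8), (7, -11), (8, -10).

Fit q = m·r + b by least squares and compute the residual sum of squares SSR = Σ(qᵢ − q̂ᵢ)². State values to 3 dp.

SSR = 3.356

Entries of AᵀA: Σr·r = 154, Σr = 24, Σ1 = 5.
And Σr·q = -221, Σq = -39.
So AᵀA·[m, b]ᵀ = Aᵀq: [[154, 24]; [24, 5]]·[m, b]ᵀ = [-221, -39]ᵀ.
Δ = 154·5 − 24² = 194.
m = ((-221)·5 − 24·(-39))/194 = -169/194; b = (154·(-39) − 24·(-221))/194 = -351/97.
Residuals: -37/97, 107/97, -5/194, -249/194, 57/97; SSR = 651/194.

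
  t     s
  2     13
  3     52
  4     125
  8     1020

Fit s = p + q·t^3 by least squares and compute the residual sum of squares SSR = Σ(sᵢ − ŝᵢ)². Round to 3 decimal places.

SSR = 0.646

Setting ∂/∂p … = 0 gives: 4·p + 611·q = 1210;  611·p + 267033·q = 531748.
Δ = 4·267033 − 611² = 694811.
p = (1210·267033 − 611·531748)/694811 = -1418/551; q = (4·531748 − 611·1210)/694811 = 14306/7163.
Residuals: -2895/7163, 4648/7163, -1775/7163, 22/7163; SSR = 4626/7163.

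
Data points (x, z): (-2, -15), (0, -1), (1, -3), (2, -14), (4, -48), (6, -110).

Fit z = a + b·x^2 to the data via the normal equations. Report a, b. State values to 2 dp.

a = -1.22, b = -3.01

The normal system AᵀA·[a, b]ᵀ = Aᵀz is [[6, 61]; [61, 1585]]·[a, b]ᵀ = [-191, -4847]ᵀ.
Determinant 6·1585 − 61² = 5789.
a = ((-191)·1585 − 61·(-4847))/5789 = -7068/5789; b = (6·(-4847) − 61·(-191))/5789 = -17431/5789.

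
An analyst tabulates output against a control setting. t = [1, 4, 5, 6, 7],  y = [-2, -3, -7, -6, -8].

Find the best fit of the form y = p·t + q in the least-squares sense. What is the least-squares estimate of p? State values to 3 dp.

p = -1.009

Forming AᵀA = [[127, 23]; [23, 5]] and Aᵀy = [-141, -26]ᵀ gives AᵀA·[p, q]ᵀ = Aᵀy.
Eliminating q: 5·(row 1) − 23·(row 2) gives 106·p = 5·(-141) − 23·(-26) = -107, so p = -107/106.
Then q = ((-26) − 23·(-107/106))/5 = -59/106.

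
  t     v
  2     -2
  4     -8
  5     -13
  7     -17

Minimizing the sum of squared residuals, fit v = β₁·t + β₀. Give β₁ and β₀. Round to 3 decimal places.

Sums needed: Σt·t = 94, Σt = 18, Σ1 = 4.
Right-hand side: Σt·v = -220, Σv = -40.
So XᵀX·[β₁, β₀]ᵀ = Xᵀv: [[94, 18]; [18, 4]]·[β₁, β₀]ᵀ = [-220, -40]ᵀ.
Eliminating β₀: 4·(row 1) − 18·(row 2) gives 52·β₁ = 4·(-220) − 18·(-40) = -160, so β₁ = -40/13.
Then β₀ = ((-40) − 18·(-40/13))/4 = 50/13.

β₁ = -3.077, β₀ = 3.846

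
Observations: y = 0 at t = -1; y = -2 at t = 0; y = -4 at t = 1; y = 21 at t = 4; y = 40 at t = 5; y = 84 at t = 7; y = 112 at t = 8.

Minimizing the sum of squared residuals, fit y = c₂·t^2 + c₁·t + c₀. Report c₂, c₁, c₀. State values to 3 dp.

The normal system MᵀM·[c₂, c₁, c₀]ᵀ = Mᵀy is [[7380, 1044, 156]; [1044, 156, 24]; [156, 24, 7]]·[c₂, c₁, c₀]ᵀ = [12616, 1764, 251]ᵀ.
Solving the 3×3 system (Gaussian elimination) gives c₂ = 4205/2079, c₁ = -12/7, c₀ = -2315/693.

c₂ = 2.023, c₁ = -1.714, c₀ = -3.341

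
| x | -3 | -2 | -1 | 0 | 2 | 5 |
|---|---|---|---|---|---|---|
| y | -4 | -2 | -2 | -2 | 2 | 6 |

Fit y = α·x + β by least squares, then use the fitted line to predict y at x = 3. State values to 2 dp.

Forming MᵀM = [[43, 1]; [1, 6]] and Mᵀy = [52, -2]ᵀ gives MᵀM·[α, β]ᵀ = Mᵀy.
det = 43·6 − 1² = 257.
α = (52·6 − 1·(-2))/257 = 314/257; β = (43·(-2) − 1·52)/257 = -138/257.
At x = 3: ŷ = (314/257)·(3) + (-138/257)·(1) = 804/257.

ŷ = 3.13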